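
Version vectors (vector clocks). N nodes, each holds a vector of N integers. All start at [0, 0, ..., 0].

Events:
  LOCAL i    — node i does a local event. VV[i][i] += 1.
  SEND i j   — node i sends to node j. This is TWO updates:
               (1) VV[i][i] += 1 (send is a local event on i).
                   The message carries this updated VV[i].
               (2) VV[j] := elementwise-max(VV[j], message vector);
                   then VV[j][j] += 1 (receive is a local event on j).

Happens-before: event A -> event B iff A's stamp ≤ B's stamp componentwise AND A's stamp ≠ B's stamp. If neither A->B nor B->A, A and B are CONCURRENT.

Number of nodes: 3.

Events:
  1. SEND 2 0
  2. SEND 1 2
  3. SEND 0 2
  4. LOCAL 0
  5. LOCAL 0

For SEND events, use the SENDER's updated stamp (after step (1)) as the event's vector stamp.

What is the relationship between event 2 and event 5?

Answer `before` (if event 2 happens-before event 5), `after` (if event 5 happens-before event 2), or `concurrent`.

Initial: VV[0]=[0, 0, 0]
Initial: VV[1]=[0, 0, 0]
Initial: VV[2]=[0, 0, 0]
Event 1: SEND 2->0: VV[2][2]++ -> VV[2]=[0, 0, 1], msg_vec=[0, 0, 1]; VV[0]=max(VV[0],msg_vec) then VV[0][0]++ -> VV[0]=[1, 0, 1]
Event 2: SEND 1->2: VV[1][1]++ -> VV[1]=[0, 1, 0], msg_vec=[0, 1, 0]; VV[2]=max(VV[2],msg_vec) then VV[2][2]++ -> VV[2]=[0, 1, 2]
Event 3: SEND 0->2: VV[0][0]++ -> VV[0]=[2, 0, 1], msg_vec=[2, 0, 1]; VV[2]=max(VV[2],msg_vec) then VV[2][2]++ -> VV[2]=[2, 1, 3]
Event 4: LOCAL 0: VV[0][0]++ -> VV[0]=[3, 0, 1]
Event 5: LOCAL 0: VV[0][0]++ -> VV[0]=[4, 0, 1]
Event 2 stamp: [0, 1, 0]
Event 5 stamp: [4, 0, 1]
[0, 1, 0] <= [4, 0, 1]? False
[4, 0, 1] <= [0, 1, 0]? False
Relation: concurrent

Answer: concurrent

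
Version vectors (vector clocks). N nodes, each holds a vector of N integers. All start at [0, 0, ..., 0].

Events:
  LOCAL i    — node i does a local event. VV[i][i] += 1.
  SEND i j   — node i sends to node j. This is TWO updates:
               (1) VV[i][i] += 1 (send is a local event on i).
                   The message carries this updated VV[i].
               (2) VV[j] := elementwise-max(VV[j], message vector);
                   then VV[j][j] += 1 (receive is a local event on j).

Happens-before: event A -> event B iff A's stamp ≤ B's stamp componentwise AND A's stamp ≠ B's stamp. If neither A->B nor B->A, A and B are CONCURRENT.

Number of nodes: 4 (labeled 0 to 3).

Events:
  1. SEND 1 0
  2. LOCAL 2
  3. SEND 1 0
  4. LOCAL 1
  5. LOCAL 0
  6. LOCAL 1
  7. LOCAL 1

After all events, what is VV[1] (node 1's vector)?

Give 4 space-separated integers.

Initial: VV[0]=[0, 0, 0, 0]
Initial: VV[1]=[0, 0, 0, 0]
Initial: VV[2]=[0, 0, 0, 0]
Initial: VV[3]=[0, 0, 0, 0]
Event 1: SEND 1->0: VV[1][1]++ -> VV[1]=[0, 1, 0, 0], msg_vec=[0, 1, 0, 0]; VV[0]=max(VV[0],msg_vec) then VV[0][0]++ -> VV[0]=[1, 1, 0, 0]
Event 2: LOCAL 2: VV[2][2]++ -> VV[2]=[0, 0, 1, 0]
Event 3: SEND 1->0: VV[1][1]++ -> VV[1]=[0, 2, 0, 0], msg_vec=[0, 2, 0, 0]; VV[0]=max(VV[0],msg_vec) then VV[0][0]++ -> VV[0]=[2, 2, 0, 0]
Event 4: LOCAL 1: VV[1][1]++ -> VV[1]=[0, 3, 0, 0]
Event 5: LOCAL 0: VV[0][0]++ -> VV[0]=[3, 2, 0, 0]
Event 6: LOCAL 1: VV[1][1]++ -> VV[1]=[0, 4, 0, 0]
Event 7: LOCAL 1: VV[1][1]++ -> VV[1]=[0, 5, 0, 0]
Final vectors: VV[0]=[3, 2, 0, 0]; VV[1]=[0, 5, 0, 0]; VV[2]=[0, 0, 1, 0]; VV[3]=[0, 0, 0, 0]

Answer: 0 5 0 0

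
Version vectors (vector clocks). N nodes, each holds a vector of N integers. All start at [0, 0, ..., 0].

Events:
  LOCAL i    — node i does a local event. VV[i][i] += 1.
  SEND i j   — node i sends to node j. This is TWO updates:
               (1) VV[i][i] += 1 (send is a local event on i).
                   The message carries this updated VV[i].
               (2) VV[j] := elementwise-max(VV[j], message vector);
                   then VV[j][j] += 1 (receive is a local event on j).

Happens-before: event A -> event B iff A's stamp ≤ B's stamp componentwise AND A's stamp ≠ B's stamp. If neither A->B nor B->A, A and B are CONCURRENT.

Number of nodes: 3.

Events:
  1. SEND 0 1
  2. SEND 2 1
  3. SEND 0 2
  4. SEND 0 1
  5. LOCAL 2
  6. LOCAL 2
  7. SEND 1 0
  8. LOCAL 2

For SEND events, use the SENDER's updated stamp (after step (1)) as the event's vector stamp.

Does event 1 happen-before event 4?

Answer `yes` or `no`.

Answer: yes

Derivation:
Initial: VV[0]=[0, 0, 0]
Initial: VV[1]=[0, 0, 0]
Initial: VV[2]=[0, 0, 0]
Event 1: SEND 0->1: VV[0][0]++ -> VV[0]=[1, 0, 0], msg_vec=[1, 0, 0]; VV[1]=max(VV[1],msg_vec) then VV[1][1]++ -> VV[1]=[1, 1, 0]
Event 2: SEND 2->1: VV[2][2]++ -> VV[2]=[0, 0, 1], msg_vec=[0, 0, 1]; VV[1]=max(VV[1],msg_vec) then VV[1][1]++ -> VV[1]=[1, 2, 1]
Event 3: SEND 0->2: VV[0][0]++ -> VV[0]=[2, 0, 0], msg_vec=[2, 0, 0]; VV[2]=max(VV[2],msg_vec) then VV[2][2]++ -> VV[2]=[2, 0, 2]
Event 4: SEND 0->1: VV[0][0]++ -> VV[0]=[3, 0, 0], msg_vec=[3, 0, 0]; VV[1]=max(VV[1],msg_vec) then VV[1][1]++ -> VV[1]=[3, 3, 1]
Event 5: LOCAL 2: VV[2][2]++ -> VV[2]=[2, 0, 3]
Event 6: LOCAL 2: VV[2][2]++ -> VV[2]=[2, 0, 4]
Event 7: SEND 1->0: VV[1][1]++ -> VV[1]=[3, 4, 1], msg_vec=[3, 4, 1]; VV[0]=max(VV[0],msg_vec) then VV[0][0]++ -> VV[0]=[4, 4, 1]
Event 8: LOCAL 2: VV[2][2]++ -> VV[2]=[2, 0, 5]
Event 1 stamp: [1, 0, 0]
Event 4 stamp: [3, 0, 0]
[1, 0, 0] <= [3, 0, 0]? True. Equal? False. Happens-before: True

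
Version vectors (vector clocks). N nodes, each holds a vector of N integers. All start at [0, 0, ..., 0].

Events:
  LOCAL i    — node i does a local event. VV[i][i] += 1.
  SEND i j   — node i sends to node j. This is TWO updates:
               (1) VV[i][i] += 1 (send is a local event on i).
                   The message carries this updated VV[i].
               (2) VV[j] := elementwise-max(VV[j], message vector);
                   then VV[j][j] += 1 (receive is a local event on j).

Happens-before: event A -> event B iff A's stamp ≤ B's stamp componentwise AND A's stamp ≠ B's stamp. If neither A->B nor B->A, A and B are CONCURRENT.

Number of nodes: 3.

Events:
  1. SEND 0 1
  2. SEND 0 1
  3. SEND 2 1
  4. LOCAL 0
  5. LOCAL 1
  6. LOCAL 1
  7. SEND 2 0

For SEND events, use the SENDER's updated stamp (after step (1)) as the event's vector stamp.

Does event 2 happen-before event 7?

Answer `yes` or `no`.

Answer: no

Derivation:
Initial: VV[0]=[0, 0, 0]
Initial: VV[1]=[0, 0, 0]
Initial: VV[2]=[0, 0, 0]
Event 1: SEND 0->1: VV[0][0]++ -> VV[0]=[1, 0, 0], msg_vec=[1, 0, 0]; VV[1]=max(VV[1],msg_vec) then VV[1][1]++ -> VV[1]=[1, 1, 0]
Event 2: SEND 0->1: VV[0][0]++ -> VV[0]=[2, 0, 0], msg_vec=[2, 0, 0]; VV[1]=max(VV[1],msg_vec) then VV[1][1]++ -> VV[1]=[2, 2, 0]
Event 3: SEND 2->1: VV[2][2]++ -> VV[2]=[0, 0, 1], msg_vec=[0, 0, 1]; VV[1]=max(VV[1],msg_vec) then VV[1][1]++ -> VV[1]=[2, 3, 1]
Event 4: LOCAL 0: VV[0][0]++ -> VV[0]=[3, 0, 0]
Event 5: LOCAL 1: VV[1][1]++ -> VV[1]=[2, 4, 1]
Event 6: LOCAL 1: VV[1][1]++ -> VV[1]=[2, 5, 1]
Event 7: SEND 2->0: VV[2][2]++ -> VV[2]=[0, 0, 2], msg_vec=[0, 0, 2]; VV[0]=max(VV[0],msg_vec) then VV[0][0]++ -> VV[0]=[4, 0, 2]
Event 2 stamp: [2, 0, 0]
Event 7 stamp: [0, 0, 2]
[2, 0, 0] <= [0, 0, 2]? False. Equal? False. Happens-before: False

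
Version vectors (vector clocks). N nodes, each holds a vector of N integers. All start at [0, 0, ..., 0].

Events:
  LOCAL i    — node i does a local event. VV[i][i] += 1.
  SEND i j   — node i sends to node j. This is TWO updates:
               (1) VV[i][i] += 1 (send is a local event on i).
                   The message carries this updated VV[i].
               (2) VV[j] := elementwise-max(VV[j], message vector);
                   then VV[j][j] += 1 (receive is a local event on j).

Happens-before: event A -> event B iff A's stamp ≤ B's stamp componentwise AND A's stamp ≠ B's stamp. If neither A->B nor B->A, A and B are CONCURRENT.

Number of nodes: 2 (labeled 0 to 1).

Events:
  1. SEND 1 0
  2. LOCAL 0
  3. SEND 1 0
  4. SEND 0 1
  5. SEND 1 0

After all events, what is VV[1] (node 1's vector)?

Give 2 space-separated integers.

Answer: 4 4

Derivation:
Initial: VV[0]=[0, 0]
Initial: VV[1]=[0, 0]
Event 1: SEND 1->0: VV[1][1]++ -> VV[1]=[0, 1], msg_vec=[0, 1]; VV[0]=max(VV[0],msg_vec) then VV[0][0]++ -> VV[0]=[1, 1]
Event 2: LOCAL 0: VV[0][0]++ -> VV[0]=[2, 1]
Event 3: SEND 1->0: VV[1][1]++ -> VV[1]=[0, 2], msg_vec=[0, 2]; VV[0]=max(VV[0],msg_vec) then VV[0][0]++ -> VV[0]=[3, 2]
Event 4: SEND 0->1: VV[0][0]++ -> VV[0]=[4, 2], msg_vec=[4, 2]; VV[1]=max(VV[1],msg_vec) then VV[1][1]++ -> VV[1]=[4, 3]
Event 5: SEND 1->0: VV[1][1]++ -> VV[1]=[4, 4], msg_vec=[4, 4]; VV[0]=max(VV[0],msg_vec) then VV[0][0]++ -> VV[0]=[5, 4]
Final vectors: VV[0]=[5, 4]; VV[1]=[4, 4]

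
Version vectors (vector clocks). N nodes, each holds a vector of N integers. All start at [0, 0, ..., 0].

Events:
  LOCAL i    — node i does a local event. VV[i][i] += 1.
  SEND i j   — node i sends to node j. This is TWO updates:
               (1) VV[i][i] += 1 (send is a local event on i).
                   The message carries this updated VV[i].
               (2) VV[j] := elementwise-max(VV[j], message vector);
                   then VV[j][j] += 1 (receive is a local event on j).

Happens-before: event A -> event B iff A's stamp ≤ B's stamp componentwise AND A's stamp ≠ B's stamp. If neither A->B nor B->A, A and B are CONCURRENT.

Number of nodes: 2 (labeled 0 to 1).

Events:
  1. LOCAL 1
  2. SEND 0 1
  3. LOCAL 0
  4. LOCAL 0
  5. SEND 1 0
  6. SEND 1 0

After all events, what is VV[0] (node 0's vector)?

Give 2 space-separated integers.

Answer: 5 4

Derivation:
Initial: VV[0]=[0, 0]
Initial: VV[1]=[0, 0]
Event 1: LOCAL 1: VV[1][1]++ -> VV[1]=[0, 1]
Event 2: SEND 0->1: VV[0][0]++ -> VV[0]=[1, 0], msg_vec=[1, 0]; VV[1]=max(VV[1],msg_vec) then VV[1][1]++ -> VV[1]=[1, 2]
Event 3: LOCAL 0: VV[0][0]++ -> VV[0]=[2, 0]
Event 4: LOCAL 0: VV[0][0]++ -> VV[0]=[3, 0]
Event 5: SEND 1->0: VV[1][1]++ -> VV[1]=[1, 3], msg_vec=[1, 3]; VV[0]=max(VV[0],msg_vec) then VV[0][0]++ -> VV[0]=[4, 3]
Event 6: SEND 1->0: VV[1][1]++ -> VV[1]=[1, 4], msg_vec=[1, 4]; VV[0]=max(VV[0],msg_vec) then VV[0][0]++ -> VV[0]=[5, 4]
Final vectors: VV[0]=[5, 4]; VV[1]=[1, 4]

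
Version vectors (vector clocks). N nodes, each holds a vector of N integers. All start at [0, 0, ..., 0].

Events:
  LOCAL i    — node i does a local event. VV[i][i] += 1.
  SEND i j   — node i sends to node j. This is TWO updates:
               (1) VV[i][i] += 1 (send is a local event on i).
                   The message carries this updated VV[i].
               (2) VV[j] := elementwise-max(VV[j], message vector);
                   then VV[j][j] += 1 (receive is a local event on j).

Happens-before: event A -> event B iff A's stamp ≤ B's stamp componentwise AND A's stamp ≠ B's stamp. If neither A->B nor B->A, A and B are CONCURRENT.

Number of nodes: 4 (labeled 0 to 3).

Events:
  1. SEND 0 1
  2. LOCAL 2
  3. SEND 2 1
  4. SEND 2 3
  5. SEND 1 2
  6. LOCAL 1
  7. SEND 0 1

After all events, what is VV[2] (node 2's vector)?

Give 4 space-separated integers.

Initial: VV[0]=[0, 0, 0, 0]
Initial: VV[1]=[0, 0, 0, 0]
Initial: VV[2]=[0, 0, 0, 0]
Initial: VV[3]=[0, 0, 0, 0]
Event 1: SEND 0->1: VV[0][0]++ -> VV[0]=[1, 0, 0, 0], msg_vec=[1, 0, 0, 0]; VV[1]=max(VV[1],msg_vec) then VV[1][1]++ -> VV[1]=[1, 1, 0, 0]
Event 2: LOCAL 2: VV[2][2]++ -> VV[2]=[0, 0, 1, 0]
Event 3: SEND 2->1: VV[2][2]++ -> VV[2]=[0, 0, 2, 0], msg_vec=[0, 0, 2, 0]; VV[1]=max(VV[1],msg_vec) then VV[1][1]++ -> VV[1]=[1, 2, 2, 0]
Event 4: SEND 2->3: VV[2][2]++ -> VV[2]=[0, 0, 3, 0], msg_vec=[0, 0, 3, 0]; VV[3]=max(VV[3],msg_vec) then VV[3][3]++ -> VV[3]=[0, 0, 3, 1]
Event 5: SEND 1->2: VV[1][1]++ -> VV[1]=[1, 3, 2, 0], msg_vec=[1, 3, 2, 0]; VV[2]=max(VV[2],msg_vec) then VV[2][2]++ -> VV[2]=[1, 3, 4, 0]
Event 6: LOCAL 1: VV[1][1]++ -> VV[1]=[1, 4, 2, 0]
Event 7: SEND 0->1: VV[0][0]++ -> VV[0]=[2, 0, 0, 0], msg_vec=[2, 0, 0, 0]; VV[1]=max(VV[1],msg_vec) then VV[1][1]++ -> VV[1]=[2, 5, 2, 0]
Final vectors: VV[0]=[2, 0, 0, 0]; VV[1]=[2, 5, 2, 0]; VV[2]=[1, 3, 4, 0]; VV[3]=[0, 0, 3, 1]

Answer: 1 3 4 0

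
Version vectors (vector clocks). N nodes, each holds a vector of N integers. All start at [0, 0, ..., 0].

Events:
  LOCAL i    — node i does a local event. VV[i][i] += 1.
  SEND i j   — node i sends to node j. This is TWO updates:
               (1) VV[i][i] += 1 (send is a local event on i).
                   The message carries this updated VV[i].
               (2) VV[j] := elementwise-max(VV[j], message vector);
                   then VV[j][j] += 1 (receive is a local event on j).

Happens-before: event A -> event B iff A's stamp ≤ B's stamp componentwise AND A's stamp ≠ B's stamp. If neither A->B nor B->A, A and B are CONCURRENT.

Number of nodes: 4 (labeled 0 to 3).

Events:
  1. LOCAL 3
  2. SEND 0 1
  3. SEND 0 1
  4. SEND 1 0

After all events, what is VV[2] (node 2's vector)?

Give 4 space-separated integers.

Initial: VV[0]=[0, 0, 0, 0]
Initial: VV[1]=[0, 0, 0, 0]
Initial: VV[2]=[0, 0, 0, 0]
Initial: VV[3]=[0, 0, 0, 0]
Event 1: LOCAL 3: VV[3][3]++ -> VV[3]=[0, 0, 0, 1]
Event 2: SEND 0->1: VV[0][0]++ -> VV[0]=[1, 0, 0, 0], msg_vec=[1, 0, 0, 0]; VV[1]=max(VV[1],msg_vec) then VV[1][1]++ -> VV[1]=[1, 1, 0, 0]
Event 3: SEND 0->1: VV[0][0]++ -> VV[0]=[2, 0, 0, 0], msg_vec=[2, 0, 0, 0]; VV[1]=max(VV[1],msg_vec) then VV[1][1]++ -> VV[1]=[2, 2, 0, 0]
Event 4: SEND 1->0: VV[1][1]++ -> VV[1]=[2, 3, 0, 0], msg_vec=[2, 3, 0, 0]; VV[0]=max(VV[0],msg_vec) then VV[0][0]++ -> VV[0]=[3, 3, 0, 0]
Final vectors: VV[0]=[3, 3, 0, 0]; VV[1]=[2, 3, 0, 0]; VV[2]=[0, 0, 0, 0]; VV[3]=[0, 0, 0, 1]

Answer: 0 0 0 0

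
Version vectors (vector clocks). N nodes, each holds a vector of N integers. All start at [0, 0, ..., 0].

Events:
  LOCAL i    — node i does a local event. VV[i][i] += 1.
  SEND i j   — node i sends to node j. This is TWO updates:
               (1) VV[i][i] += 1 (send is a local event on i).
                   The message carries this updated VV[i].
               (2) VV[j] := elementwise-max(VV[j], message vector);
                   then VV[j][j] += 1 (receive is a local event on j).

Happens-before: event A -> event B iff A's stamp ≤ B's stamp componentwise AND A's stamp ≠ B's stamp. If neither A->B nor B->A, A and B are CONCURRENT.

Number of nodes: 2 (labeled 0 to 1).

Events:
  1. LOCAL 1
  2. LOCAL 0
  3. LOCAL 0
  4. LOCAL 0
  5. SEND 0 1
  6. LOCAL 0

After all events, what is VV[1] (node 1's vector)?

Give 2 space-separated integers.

Answer: 4 2

Derivation:
Initial: VV[0]=[0, 0]
Initial: VV[1]=[0, 0]
Event 1: LOCAL 1: VV[1][1]++ -> VV[1]=[0, 1]
Event 2: LOCAL 0: VV[0][0]++ -> VV[0]=[1, 0]
Event 3: LOCAL 0: VV[0][0]++ -> VV[0]=[2, 0]
Event 4: LOCAL 0: VV[0][0]++ -> VV[0]=[3, 0]
Event 5: SEND 0->1: VV[0][0]++ -> VV[0]=[4, 0], msg_vec=[4, 0]; VV[1]=max(VV[1],msg_vec) then VV[1][1]++ -> VV[1]=[4, 2]
Event 6: LOCAL 0: VV[0][0]++ -> VV[0]=[5, 0]
Final vectors: VV[0]=[5, 0]; VV[1]=[4, 2]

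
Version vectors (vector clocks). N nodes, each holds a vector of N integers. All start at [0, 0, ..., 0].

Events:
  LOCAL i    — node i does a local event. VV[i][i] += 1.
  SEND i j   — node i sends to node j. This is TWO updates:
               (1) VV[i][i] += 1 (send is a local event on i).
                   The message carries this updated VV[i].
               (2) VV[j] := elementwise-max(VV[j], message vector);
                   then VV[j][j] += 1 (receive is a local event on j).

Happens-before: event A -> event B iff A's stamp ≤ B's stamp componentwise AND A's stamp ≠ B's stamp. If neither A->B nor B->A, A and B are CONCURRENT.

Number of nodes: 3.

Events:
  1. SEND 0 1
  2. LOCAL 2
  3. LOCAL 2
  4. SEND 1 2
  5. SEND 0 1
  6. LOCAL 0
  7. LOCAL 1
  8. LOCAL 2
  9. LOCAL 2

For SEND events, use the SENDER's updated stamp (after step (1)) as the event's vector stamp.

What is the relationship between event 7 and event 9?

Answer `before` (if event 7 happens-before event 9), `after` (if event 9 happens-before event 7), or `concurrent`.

Answer: concurrent

Derivation:
Initial: VV[0]=[0, 0, 0]
Initial: VV[1]=[0, 0, 0]
Initial: VV[2]=[0, 0, 0]
Event 1: SEND 0->1: VV[0][0]++ -> VV[0]=[1, 0, 0], msg_vec=[1, 0, 0]; VV[1]=max(VV[1],msg_vec) then VV[1][1]++ -> VV[1]=[1, 1, 0]
Event 2: LOCAL 2: VV[2][2]++ -> VV[2]=[0, 0, 1]
Event 3: LOCAL 2: VV[2][2]++ -> VV[2]=[0, 0, 2]
Event 4: SEND 1->2: VV[1][1]++ -> VV[1]=[1, 2, 0], msg_vec=[1, 2, 0]; VV[2]=max(VV[2],msg_vec) then VV[2][2]++ -> VV[2]=[1, 2, 3]
Event 5: SEND 0->1: VV[0][0]++ -> VV[0]=[2, 0, 0], msg_vec=[2, 0, 0]; VV[1]=max(VV[1],msg_vec) then VV[1][1]++ -> VV[1]=[2, 3, 0]
Event 6: LOCAL 0: VV[0][0]++ -> VV[0]=[3, 0, 0]
Event 7: LOCAL 1: VV[1][1]++ -> VV[1]=[2, 4, 0]
Event 8: LOCAL 2: VV[2][2]++ -> VV[2]=[1, 2, 4]
Event 9: LOCAL 2: VV[2][2]++ -> VV[2]=[1, 2, 5]
Event 7 stamp: [2, 4, 0]
Event 9 stamp: [1, 2, 5]
[2, 4, 0] <= [1, 2, 5]? False
[1, 2, 5] <= [2, 4, 0]? False
Relation: concurrent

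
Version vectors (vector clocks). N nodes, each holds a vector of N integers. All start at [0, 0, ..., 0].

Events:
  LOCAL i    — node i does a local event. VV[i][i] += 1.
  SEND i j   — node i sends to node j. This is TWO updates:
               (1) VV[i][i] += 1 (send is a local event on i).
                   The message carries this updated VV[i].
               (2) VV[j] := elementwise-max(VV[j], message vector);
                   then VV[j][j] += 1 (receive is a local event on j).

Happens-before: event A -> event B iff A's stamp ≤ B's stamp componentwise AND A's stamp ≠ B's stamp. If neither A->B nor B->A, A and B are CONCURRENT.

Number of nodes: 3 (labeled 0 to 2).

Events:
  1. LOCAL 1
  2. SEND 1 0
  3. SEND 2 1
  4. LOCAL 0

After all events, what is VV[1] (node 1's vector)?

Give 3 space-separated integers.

Answer: 0 3 1

Derivation:
Initial: VV[0]=[0, 0, 0]
Initial: VV[1]=[0, 0, 0]
Initial: VV[2]=[0, 0, 0]
Event 1: LOCAL 1: VV[1][1]++ -> VV[1]=[0, 1, 0]
Event 2: SEND 1->0: VV[1][1]++ -> VV[1]=[0, 2, 0], msg_vec=[0, 2, 0]; VV[0]=max(VV[0],msg_vec) then VV[0][0]++ -> VV[0]=[1, 2, 0]
Event 3: SEND 2->1: VV[2][2]++ -> VV[2]=[0, 0, 1], msg_vec=[0, 0, 1]; VV[1]=max(VV[1],msg_vec) then VV[1][1]++ -> VV[1]=[0, 3, 1]
Event 4: LOCAL 0: VV[0][0]++ -> VV[0]=[2, 2, 0]
Final vectors: VV[0]=[2, 2, 0]; VV[1]=[0, 3, 1]; VV[2]=[0, 0, 1]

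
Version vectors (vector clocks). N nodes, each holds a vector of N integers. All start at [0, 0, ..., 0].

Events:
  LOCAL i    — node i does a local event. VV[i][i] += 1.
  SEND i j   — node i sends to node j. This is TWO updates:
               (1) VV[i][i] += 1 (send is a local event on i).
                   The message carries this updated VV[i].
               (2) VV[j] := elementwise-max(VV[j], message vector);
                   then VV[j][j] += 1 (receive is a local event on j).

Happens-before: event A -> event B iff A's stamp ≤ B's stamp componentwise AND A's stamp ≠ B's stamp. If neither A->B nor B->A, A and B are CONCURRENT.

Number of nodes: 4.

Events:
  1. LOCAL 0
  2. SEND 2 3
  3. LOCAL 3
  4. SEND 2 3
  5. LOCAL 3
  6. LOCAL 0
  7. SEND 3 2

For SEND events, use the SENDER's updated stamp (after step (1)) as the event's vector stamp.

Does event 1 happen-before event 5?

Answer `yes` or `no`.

Answer: no

Derivation:
Initial: VV[0]=[0, 0, 0, 0]
Initial: VV[1]=[0, 0, 0, 0]
Initial: VV[2]=[0, 0, 0, 0]
Initial: VV[3]=[0, 0, 0, 0]
Event 1: LOCAL 0: VV[0][0]++ -> VV[0]=[1, 0, 0, 0]
Event 2: SEND 2->3: VV[2][2]++ -> VV[2]=[0, 0, 1, 0], msg_vec=[0, 0, 1, 0]; VV[3]=max(VV[3],msg_vec) then VV[3][3]++ -> VV[3]=[0, 0, 1, 1]
Event 3: LOCAL 3: VV[3][3]++ -> VV[3]=[0, 0, 1, 2]
Event 4: SEND 2->3: VV[2][2]++ -> VV[2]=[0, 0, 2, 0], msg_vec=[0, 0, 2, 0]; VV[3]=max(VV[3],msg_vec) then VV[3][3]++ -> VV[3]=[0, 0, 2, 3]
Event 5: LOCAL 3: VV[3][3]++ -> VV[3]=[0, 0, 2, 4]
Event 6: LOCAL 0: VV[0][0]++ -> VV[0]=[2, 0, 0, 0]
Event 7: SEND 3->2: VV[3][3]++ -> VV[3]=[0, 0, 2, 5], msg_vec=[0, 0, 2, 5]; VV[2]=max(VV[2],msg_vec) then VV[2][2]++ -> VV[2]=[0, 0, 3, 5]
Event 1 stamp: [1, 0, 0, 0]
Event 5 stamp: [0, 0, 2, 4]
[1, 0, 0, 0] <= [0, 0, 2, 4]? False. Equal? False. Happens-before: False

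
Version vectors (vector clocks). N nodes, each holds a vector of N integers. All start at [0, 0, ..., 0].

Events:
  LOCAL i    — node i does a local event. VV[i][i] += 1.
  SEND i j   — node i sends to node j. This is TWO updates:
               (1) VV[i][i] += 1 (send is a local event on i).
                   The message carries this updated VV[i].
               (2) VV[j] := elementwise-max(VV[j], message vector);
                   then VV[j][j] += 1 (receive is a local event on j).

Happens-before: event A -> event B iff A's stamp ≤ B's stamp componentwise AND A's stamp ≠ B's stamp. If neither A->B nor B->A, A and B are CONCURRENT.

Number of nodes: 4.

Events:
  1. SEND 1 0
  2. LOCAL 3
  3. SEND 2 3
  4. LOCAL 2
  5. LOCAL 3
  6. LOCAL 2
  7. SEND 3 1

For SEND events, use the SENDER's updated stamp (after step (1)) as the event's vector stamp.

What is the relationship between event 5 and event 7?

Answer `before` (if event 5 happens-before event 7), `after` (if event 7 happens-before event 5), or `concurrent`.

Answer: before

Derivation:
Initial: VV[0]=[0, 0, 0, 0]
Initial: VV[1]=[0, 0, 0, 0]
Initial: VV[2]=[0, 0, 0, 0]
Initial: VV[3]=[0, 0, 0, 0]
Event 1: SEND 1->0: VV[1][1]++ -> VV[1]=[0, 1, 0, 0], msg_vec=[0, 1, 0, 0]; VV[0]=max(VV[0],msg_vec) then VV[0][0]++ -> VV[0]=[1, 1, 0, 0]
Event 2: LOCAL 3: VV[3][3]++ -> VV[3]=[0, 0, 0, 1]
Event 3: SEND 2->3: VV[2][2]++ -> VV[2]=[0, 0, 1, 0], msg_vec=[0, 0, 1, 0]; VV[3]=max(VV[3],msg_vec) then VV[3][3]++ -> VV[3]=[0, 0, 1, 2]
Event 4: LOCAL 2: VV[2][2]++ -> VV[2]=[0, 0, 2, 0]
Event 5: LOCAL 3: VV[3][3]++ -> VV[3]=[0, 0, 1, 3]
Event 6: LOCAL 2: VV[2][2]++ -> VV[2]=[0, 0, 3, 0]
Event 7: SEND 3->1: VV[3][3]++ -> VV[3]=[0, 0, 1, 4], msg_vec=[0, 0, 1, 4]; VV[1]=max(VV[1],msg_vec) then VV[1][1]++ -> VV[1]=[0, 2, 1, 4]
Event 5 stamp: [0, 0, 1, 3]
Event 7 stamp: [0, 0, 1, 4]
[0, 0, 1, 3] <= [0, 0, 1, 4]? True
[0, 0, 1, 4] <= [0, 0, 1, 3]? False
Relation: before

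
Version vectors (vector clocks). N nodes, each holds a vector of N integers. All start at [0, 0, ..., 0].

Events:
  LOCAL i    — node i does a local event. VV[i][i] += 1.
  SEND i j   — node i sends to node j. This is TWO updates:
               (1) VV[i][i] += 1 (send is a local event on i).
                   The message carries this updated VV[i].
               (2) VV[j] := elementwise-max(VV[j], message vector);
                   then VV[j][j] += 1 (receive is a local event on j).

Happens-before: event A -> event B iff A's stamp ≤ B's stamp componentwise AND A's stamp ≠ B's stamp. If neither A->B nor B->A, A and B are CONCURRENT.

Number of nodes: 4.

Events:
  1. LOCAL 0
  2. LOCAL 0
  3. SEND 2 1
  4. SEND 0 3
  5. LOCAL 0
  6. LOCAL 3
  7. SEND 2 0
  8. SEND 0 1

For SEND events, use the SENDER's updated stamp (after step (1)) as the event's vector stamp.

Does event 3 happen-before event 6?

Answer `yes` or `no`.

Answer: no

Derivation:
Initial: VV[0]=[0, 0, 0, 0]
Initial: VV[1]=[0, 0, 0, 0]
Initial: VV[2]=[0, 0, 0, 0]
Initial: VV[3]=[0, 0, 0, 0]
Event 1: LOCAL 0: VV[0][0]++ -> VV[0]=[1, 0, 0, 0]
Event 2: LOCAL 0: VV[0][0]++ -> VV[0]=[2, 0, 0, 0]
Event 3: SEND 2->1: VV[2][2]++ -> VV[2]=[0, 0, 1, 0], msg_vec=[0, 0, 1, 0]; VV[1]=max(VV[1],msg_vec) then VV[1][1]++ -> VV[1]=[0, 1, 1, 0]
Event 4: SEND 0->3: VV[0][0]++ -> VV[0]=[3, 0, 0, 0], msg_vec=[3, 0, 0, 0]; VV[3]=max(VV[3],msg_vec) then VV[3][3]++ -> VV[3]=[3, 0, 0, 1]
Event 5: LOCAL 0: VV[0][0]++ -> VV[0]=[4, 0, 0, 0]
Event 6: LOCAL 3: VV[3][3]++ -> VV[3]=[3, 0, 0, 2]
Event 7: SEND 2->0: VV[2][2]++ -> VV[2]=[0, 0, 2, 0], msg_vec=[0, 0, 2, 0]; VV[0]=max(VV[0],msg_vec) then VV[0][0]++ -> VV[0]=[5, 0, 2, 0]
Event 8: SEND 0->1: VV[0][0]++ -> VV[0]=[6, 0, 2, 0], msg_vec=[6, 0, 2, 0]; VV[1]=max(VV[1],msg_vec) then VV[1][1]++ -> VV[1]=[6, 2, 2, 0]
Event 3 stamp: [0, 0, 1, 0]
Event 6 stamp: [3, 0, 0, 2]
[0, 0, 1, 0] <= [3, 0, 0, 2]? False. Equal? False. Happens-before: False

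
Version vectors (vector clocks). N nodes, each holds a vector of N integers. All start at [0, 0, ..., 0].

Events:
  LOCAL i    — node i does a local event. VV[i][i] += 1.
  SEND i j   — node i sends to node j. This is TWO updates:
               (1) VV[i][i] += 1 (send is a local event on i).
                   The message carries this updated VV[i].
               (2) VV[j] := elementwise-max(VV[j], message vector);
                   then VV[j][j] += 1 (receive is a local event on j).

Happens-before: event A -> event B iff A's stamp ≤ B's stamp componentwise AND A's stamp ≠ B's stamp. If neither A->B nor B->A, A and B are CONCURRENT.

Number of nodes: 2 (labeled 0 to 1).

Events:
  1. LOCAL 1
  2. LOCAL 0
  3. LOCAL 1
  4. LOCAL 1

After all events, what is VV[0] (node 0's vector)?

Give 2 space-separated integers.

Initial: VV[0]=[0, 0]
Initial: VV[1]=[0, 0]
Event 1: LOCAL 1: VV[1][1]++ -> VV[1]=[0, 1]
Event 2: LOCAL 0: VV[0][0]++ -> VV[0]=[1, 0]
Event 3: LOCAL 1: VV[1][1]++ -> VV[1]=[0, 2]
Event 4: LOCAL 1: VV[1][1]++ -> VV[1]=[0, 3]
Final vectors: VV[0]=[1, 0]; VV[1]=[0, 3]

Answer: 1 0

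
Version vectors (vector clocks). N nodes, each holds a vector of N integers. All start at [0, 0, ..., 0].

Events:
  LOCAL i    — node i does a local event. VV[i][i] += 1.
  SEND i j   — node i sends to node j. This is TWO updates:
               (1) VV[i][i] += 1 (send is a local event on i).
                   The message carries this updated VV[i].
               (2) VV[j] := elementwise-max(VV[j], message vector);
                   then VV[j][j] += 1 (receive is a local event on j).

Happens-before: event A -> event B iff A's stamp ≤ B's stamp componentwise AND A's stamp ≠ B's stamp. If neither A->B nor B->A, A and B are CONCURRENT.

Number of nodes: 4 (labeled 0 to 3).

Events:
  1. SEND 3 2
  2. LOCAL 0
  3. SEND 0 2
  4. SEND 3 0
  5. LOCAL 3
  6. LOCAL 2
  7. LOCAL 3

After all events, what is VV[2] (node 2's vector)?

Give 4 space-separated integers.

Answer: 2 0 3 1

Derivation:
Initial: VV[0]=[0, 0, 0, 0]
Initial: VV[1]=[0, 0, 0, 0]
Initial: VV[2]=[0, 0, 0, 0]
Initial: VV[3]=[0, 0, 0, 0]
Event 1: SEND 3->2: VV[3][3]++ -> VV[3]=[0, 0, 0, 1], msg_vec=[0, 0, 0, 1]; VV[2]=max(VV[2],msg_vec) then VV[2][2]++ -> VV[2]=[0, 0, 1, 1]
Event 2: LOCAL 0: VV[0][0]++ -> VV[0]=[1, 0, 0, 0]
Event 3: SEND 0->2: VV[0][0]++ -> VV[0]=[2, 0, 0, 0], msg_vec=[2, 0, 0, 0]; VV[2]=max(VV[2],msg_vec) then VV[2][2]++ -> VV[2]=[2, 0, 2, 1]
Event 4: SEND 3->0: VV[3][3]++ -> VV[3]=[0, 0, 0, 2], msg_vec=[0, 0, 0, 2]; VV[0]=max(VV[0],msg_vec) then VV[0][0]++ -> VV[0]=[3, 0, 0, 2]
Event 5: LOCAL 3: VV[3][3]++ -> VV[3]=[0, 0, 0, 3]
Event 6: LOCAL 2: VV[2][2]++ -> VV[2]=[2, 0, 3, 1]
Event 7: LOCAL 3: VV[3][3]++ -> VV[3]=[0, 0, 0, 4]
Final vectors: VV[0]=[3, 0, 0, 2]; VV[1]=[0, 0, 0, 0]; VV[2]=[2, 0, 3, 1]; VV[3]=[0, 0, 0, 4]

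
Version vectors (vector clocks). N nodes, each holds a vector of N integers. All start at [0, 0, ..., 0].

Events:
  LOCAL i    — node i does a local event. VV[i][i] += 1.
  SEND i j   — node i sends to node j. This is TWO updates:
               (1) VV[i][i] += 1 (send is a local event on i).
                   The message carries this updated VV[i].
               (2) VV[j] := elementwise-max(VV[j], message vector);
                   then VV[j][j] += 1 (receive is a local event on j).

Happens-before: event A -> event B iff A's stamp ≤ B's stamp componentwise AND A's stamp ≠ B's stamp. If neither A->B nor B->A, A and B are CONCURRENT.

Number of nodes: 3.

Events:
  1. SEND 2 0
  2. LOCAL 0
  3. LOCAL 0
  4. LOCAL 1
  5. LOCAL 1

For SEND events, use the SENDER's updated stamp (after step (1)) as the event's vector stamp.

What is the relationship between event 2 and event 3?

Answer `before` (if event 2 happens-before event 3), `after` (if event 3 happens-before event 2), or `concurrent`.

Initial: VV[0]=[0, 0, 0]
Initial: VV[1]=[0, 0, 0]
Initial: VV[2]=[0, 0, 0]
Event 1: SEND 2->0: VV[2][2]++ -> VV[2]=[0, 0, 1], msg_vec=[0, 0, 1]; VV[0]=max(VV[0],msg_vec) then VV[0][0]++ -> VV[0]=[1, 0, 1]
Event 2: LOCAL 0: VV[0][0]++ -> VV[0]=[2, 0, 1]
Event 3: LOCAL 0: VV[0][0]++ -> VV[0]=[3, 0, 1]
Event 4: LOCAL 1: VV[1][1]++ -> VV[1]=[0, 1, 0]
Event 5: LOCAL 1: VV[1][1]++ -> VV[1]=[0, 2, 0]
Event 2 stamp: [2, 0, 1]
Event 3 stamp: [3, 0, 1]
[2, 0, 1] <= [3, 0, 1]? True
[3, 0, 1] <= [2, 0, 1]? False
Relation: before

Answer: before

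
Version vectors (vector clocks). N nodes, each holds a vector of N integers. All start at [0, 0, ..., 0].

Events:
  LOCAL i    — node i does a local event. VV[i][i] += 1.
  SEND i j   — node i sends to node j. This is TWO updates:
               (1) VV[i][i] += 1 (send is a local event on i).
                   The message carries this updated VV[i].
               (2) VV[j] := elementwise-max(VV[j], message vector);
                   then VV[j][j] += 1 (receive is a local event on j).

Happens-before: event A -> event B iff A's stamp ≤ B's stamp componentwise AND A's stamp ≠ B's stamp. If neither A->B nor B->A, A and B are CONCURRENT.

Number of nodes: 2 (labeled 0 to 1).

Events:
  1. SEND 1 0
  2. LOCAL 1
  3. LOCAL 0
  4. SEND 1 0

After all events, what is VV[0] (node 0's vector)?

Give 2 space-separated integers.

Answer: 3 3

Derivation:
Initial: VV[0]=[0, 0]
Initial: VV[1]=[0, 0]
Event 1: SEND 1->0: VV[1][1]++ -> VV[1]=[0, 1], msg_vec=[0, 1]; VV[0]=max(VV[0],msg_vec) then VV[0][0]++ -> VV[0]=[1, 1]
Event 2: LOCAL 1: VV[1][1]++ -> VV[1]=[0, 2]
Event 3: LOCAL 0: VV[0][0]++ -> VV[0]=[2, 1]
Event 4: SEND 1->0: VV[1][1]++ -> VV[1]=[0, 3], msg_vec=[0, 3]; VV[0]=max(VV[0],msg_vec) then VV[0][0]++ -> VV[0]=[3, 3]
Final vectors: VV[0]=[3, 3]; VV[1]=[0, 3]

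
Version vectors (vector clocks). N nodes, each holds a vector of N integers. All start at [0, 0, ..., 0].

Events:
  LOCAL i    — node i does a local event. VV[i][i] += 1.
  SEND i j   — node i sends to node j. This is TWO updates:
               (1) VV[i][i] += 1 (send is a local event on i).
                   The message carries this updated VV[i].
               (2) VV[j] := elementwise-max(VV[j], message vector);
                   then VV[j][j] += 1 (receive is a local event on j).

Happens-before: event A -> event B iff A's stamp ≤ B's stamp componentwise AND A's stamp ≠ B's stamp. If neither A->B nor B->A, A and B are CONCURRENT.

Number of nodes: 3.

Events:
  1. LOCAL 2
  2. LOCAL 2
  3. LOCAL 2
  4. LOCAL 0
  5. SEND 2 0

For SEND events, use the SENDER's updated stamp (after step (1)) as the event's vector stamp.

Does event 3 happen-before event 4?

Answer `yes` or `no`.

Initial: VV[0]=[0, 0, 0]
Initial: VV[1]=[0, 0, 0]
Initial: VV[2]=[0, 0, 0]
Event 1: LOCAL 2: VV[2][2]++ -> VV[2]=[0, 0, 1]
Event 2: LOCAL 2: VV[2][2]++ -> VV[2]=[0, 0, 2]
Event 3: LOCAL 2: VV[2][2]++ -> VV[2]=[0, 0, 3]
Event 4: LOCAL 0: VV[0][0]++ -> VV[0]=[1, 0, 0]
Event 5: SEND 2->0: VV[2][2]++ -> VV[2]=[0, 0, 4], msg_vec=[0, 0, 4]; VV[0]=max(VV[0],msg_vec) then VV[0][0]++ -> VV[0]=[2, 0, 4]
Event 3 stamp: [0, 0, 3]
Event 4 stamp: [1, 0, 0]
[0, 0, 3] <= [1, 0, 0]? False. Equal? False. Happens-before: False

Answer: no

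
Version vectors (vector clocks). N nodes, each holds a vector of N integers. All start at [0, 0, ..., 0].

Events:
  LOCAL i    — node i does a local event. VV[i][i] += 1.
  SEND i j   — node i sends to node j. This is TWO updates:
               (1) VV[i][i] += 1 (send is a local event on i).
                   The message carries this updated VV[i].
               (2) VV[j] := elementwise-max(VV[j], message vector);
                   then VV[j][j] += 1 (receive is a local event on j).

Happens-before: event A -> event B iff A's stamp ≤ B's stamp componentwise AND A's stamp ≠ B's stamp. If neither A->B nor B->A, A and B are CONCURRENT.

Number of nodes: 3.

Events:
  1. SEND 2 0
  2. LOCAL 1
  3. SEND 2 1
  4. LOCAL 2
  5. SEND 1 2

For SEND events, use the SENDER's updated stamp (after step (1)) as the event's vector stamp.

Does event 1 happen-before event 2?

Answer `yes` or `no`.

Answer: no

Derivation:
Initial: VV[0]=[0, 0, 0]
Initial: VV[1]=[0, 0, 0]
Initial: VV[2]=[0, 0, 0]
Event 1: SEND 2->0: VV[2][2]++ -> VV[2]=[0, 0, 1], msg_vec=[0, 0, 1]; VV[0]=max(VV[0],msg_vec) then VV[0][0]++ -> VV[0]=[1, 0, 1]
Event 2: LOCAL 1: VV[1][1]++ -> VV[1]=[0, 1, 0]
Event 3: SEND 2->1: VV[2][2]++ -> VV[2]=[0, 0, 2], msg_vec=[0, 0, 2]; VV[1]=max(VV[1],msg_vec) then VV[1][1]++ -> VV[1]=[0, 2, 2]
Event 4: LOCAL 2: VV[2][2]++ -> VV[2]=[0, 0, 3]
Event 5: SEND 1->2: VV[1][1]++ -> VV[1]=[0, 3, 2], msg_vec=[0, 3, 2]; VV[2]=max(VV[2],msg_vec) then VV[2][2]++ -> VV[2]=[0, 3, 4]
Event 1 stamp: [0, 0, 1]
Event 2 stamp: [0, 1, 0]
[0, 0, 1] <= [0, 1, 0]? False. Equal? False. Happens-before: False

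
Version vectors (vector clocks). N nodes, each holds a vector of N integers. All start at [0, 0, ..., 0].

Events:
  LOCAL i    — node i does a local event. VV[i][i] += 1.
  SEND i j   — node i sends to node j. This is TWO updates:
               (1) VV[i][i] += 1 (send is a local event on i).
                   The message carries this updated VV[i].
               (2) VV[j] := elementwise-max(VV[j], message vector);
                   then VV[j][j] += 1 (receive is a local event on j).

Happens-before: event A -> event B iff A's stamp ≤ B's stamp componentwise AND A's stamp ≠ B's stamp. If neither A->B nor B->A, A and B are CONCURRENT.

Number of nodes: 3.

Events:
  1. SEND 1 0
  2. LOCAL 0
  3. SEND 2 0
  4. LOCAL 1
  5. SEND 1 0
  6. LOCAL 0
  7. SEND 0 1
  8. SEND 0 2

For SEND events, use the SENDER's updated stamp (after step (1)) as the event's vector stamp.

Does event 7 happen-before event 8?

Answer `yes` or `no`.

Initial: VV[0]=[0, 0, 0]
Initial: VV[1]=[0, 0, 0]
Initial: VV[2]=[0, 0, 0]
Event 1: SEND 1->0: VV[1][1]++ -> VV[1]=[0, 1, 0], msg_vec=[0, 1, 0]; VV[0]=max(VV[0],msg_vec) then VV[0][0]++ -> VV[0]=[1, 1, 0]
Event 2: LOCAL 0: VV[0][0]++ -> VV[0]=[2, 1, 0]
Event 3: SEND 2->0: VV[2][2]++ -> VV[2]=[0, 0, 1], msg_vec=[0, 0, 1]; VV[0]=max(VV[0],msg_vec) then VV[0][0]++ -> VV[0]=[3, 1, 1]
Event 4: LOCAL 1: VV[1][1]++ -> VV[1]=[0, 2, 0]
Event 5: SEND 1->0: VV[1][1]++ -> VV[1]=[0, 3, 0], msg_vec=[0, 3, 0]; VV[0]=max(VV[0],msg_vec) then VV[0][0]++ -> VV[0]=[4, 3, 1]
Event 6: LOCAL 0: VV[0][0]++ -> VV[0]=[5, 3, 1]
Event 7: SEND 0->1: VV[0][0]++ -> VV[0]=[6, 3, 1], msg_vec=[6, 3, 1]; VV[1]=max(VV[1],msg_vec) then VV[1][1]++ -> VV[1]=[6, 4, 1]
Event 8: SEND 0->2: VV[0][0]++ -> VV[0]=[7, 3, 1], msg_vec=[7, 3, 1]; VV[2]=max(VV[2],msg_vec) then VV[2][2]++ -> VV[2]=[7, 3, 2]
Event 7 stamp: [6, 3, 1]
Event 8 stamp: [7, 3, 1]
[6, 3, 1] <= [7, 3, 1]? True. Equal? False. Happens-before: True

Answer: yes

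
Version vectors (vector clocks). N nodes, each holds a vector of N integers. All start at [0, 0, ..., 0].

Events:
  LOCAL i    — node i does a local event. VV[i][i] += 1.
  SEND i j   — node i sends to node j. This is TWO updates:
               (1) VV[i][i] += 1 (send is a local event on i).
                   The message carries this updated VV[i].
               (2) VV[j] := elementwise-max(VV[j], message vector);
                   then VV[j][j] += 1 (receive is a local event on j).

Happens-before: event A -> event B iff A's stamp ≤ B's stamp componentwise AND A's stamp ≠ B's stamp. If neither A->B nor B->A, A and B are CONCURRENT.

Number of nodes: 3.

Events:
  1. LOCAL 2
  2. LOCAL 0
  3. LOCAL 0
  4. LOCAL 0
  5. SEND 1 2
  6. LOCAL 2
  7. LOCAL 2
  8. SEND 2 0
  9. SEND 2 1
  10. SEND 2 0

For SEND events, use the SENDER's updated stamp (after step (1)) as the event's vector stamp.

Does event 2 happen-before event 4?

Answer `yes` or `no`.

Answer: yes

Derivation:
Initial: VV[0]=[0, 0, 0]
Initial: VV[1]=[0, 0, 0]
Initial: VV[2]=[0, 0, 0]
Event 1: LOCAL 2: VV[2][2]++ -> VV[2]=[0, 0, 1]
Event 2: LOCAL 0: VV[0][0]++ -> VV[0]=[1, 0, 0]
Event 3: LOCAL 0: VV[0][0]++ -> VV[0]=[2, 0, 0]
Event 4: LOCAL 0: VV[0][0]++ -> VV[0]=[3, 0, 0]
Event 5: SEND 1->2: VV[1][1]++ -> VV[1]=[0, 1, 0], msg_vec=[0, 1, 0]; VV[2]=max(VV[2],msg_vec) then VV[2][2]++ -> VV[2]=[0, 1, 2]
Event 6: LOCAL 2: VV[2][2]++ -> VV[2]=[0, 1, 3]
Event 7: LOCAL 2: VV[2][2]++ -> VV[2]=[0, 1, 4]
Event 8: SEND 2->0: VV[2][2]++ -> VV[2]=[0, 1, 5], msg_vec=[0, 1, 5]; VV[0]=max(VV[0],msg_vec) then VV[0][0]++ -> VV[0]=[4, 1, 5]
Event 9: SEND 2->1: VV[2][2]++ -> VV[2]=[0, 1, 6], msg_vec=[0, 1, 6]; VV[1]=max(VV[1],msg_vec) then VV[1][1]++ -> VV[1]=[0, 2, 6]
Event 10: SEND 2->0: VV[2][2]++ -> VV[2]=[0, 1, 7], msg_vec=[0, 1, 7]; VV[0]=max(VV[0],msg_vec) then VV[0][0]++ -> VV[0]=[5, 1, 7]
Event 2 stamp: [1, 0, 0]
Event 4 stamp: [3, 0, 0]
[1, 0, 0] <= [3, 0, 0]? True. Equal? False. Happens-before: True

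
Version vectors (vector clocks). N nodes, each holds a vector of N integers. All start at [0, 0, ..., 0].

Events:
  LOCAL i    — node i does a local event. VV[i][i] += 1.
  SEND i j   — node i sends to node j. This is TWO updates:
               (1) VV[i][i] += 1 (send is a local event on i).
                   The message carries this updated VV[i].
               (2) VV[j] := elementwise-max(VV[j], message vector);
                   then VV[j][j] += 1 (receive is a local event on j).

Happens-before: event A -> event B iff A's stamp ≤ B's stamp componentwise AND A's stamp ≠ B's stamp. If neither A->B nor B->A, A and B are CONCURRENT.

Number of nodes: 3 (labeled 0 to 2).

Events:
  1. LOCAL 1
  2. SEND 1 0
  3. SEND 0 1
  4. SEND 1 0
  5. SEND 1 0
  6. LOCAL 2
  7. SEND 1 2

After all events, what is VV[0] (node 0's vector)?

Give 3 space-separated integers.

Initial: VV[0]=[0, 0, 0]
Initial: VV[1]=[0, 0, 0]
Initial: VV[2]=[0, 0, 0]
Event 1: LOCAL 1: VV[1][1]++ -> VV[1]=[0, 1, 0]
Event 2: SEND 1->0: VV[1][1]++ -> VV[1]=[0, 2, 0], msg_vec=[0, 2, 0]; VV[0]=max(VV[0],msg_vec) then VV[0][0]++ -> VV[0]=[1, 2, 0]
Event 3: SEND 0->1: VV[0][0]++ -> VV[0]=[2, 2, 0], msg_vec=[2, 2, 0]; VV[1]=max(VV[1],msg_vec) then VV[1][1]++ -> VV[1]=[2, 3, 0]
Event 4: SEND 1->0: VV[1][1]++ -> VV[1]=[2, 4, 0], msg_vec=[2, 4, 0]; VV[0]=max(VV[0],msg_vec) then VV[0][0]++ -> VV[0]=[3, 4, 0]
Event 5: SEND 1->0: VV[1][1]++ -> VV[1]=[2, 5, 0], msg_vec=[2, 5, 0]; VV[0]=max(VV[0],msg_vec) then VV[0][0]++ -> VV[0]=[4, 5, 0]
Event 6: LOCAL 2: VV[2][2]++ -> VV[2]=[0, 0, 1]
Event 7: SEND 1->2: VV[1][1]++ -> VV[1]=[2, 6, 0], msg_vec=[2, 6, 0]; VV[2]=max(VV[2],msg_vec) then VV[2][2]++ -> VV[2]=[2, 6, 2]
Final vectors: VV[0]=[4, 5, 0]; VV[1]=[2, 6, 0]; VV[2]=[2, 6, 2]

Answer: 4 5 0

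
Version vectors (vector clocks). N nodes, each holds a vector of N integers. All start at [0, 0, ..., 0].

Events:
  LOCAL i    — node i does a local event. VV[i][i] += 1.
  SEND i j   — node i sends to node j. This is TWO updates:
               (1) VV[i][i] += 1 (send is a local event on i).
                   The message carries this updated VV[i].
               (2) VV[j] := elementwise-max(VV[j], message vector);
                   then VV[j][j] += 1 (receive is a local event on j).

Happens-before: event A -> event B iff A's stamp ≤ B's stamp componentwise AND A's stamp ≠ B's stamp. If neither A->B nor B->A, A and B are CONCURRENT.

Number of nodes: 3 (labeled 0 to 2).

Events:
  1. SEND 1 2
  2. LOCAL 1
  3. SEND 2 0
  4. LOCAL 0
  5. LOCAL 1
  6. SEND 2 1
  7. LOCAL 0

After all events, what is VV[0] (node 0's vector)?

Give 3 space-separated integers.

Answer: 3 1 2

Derivation:
Initial: VV[0]=[0, 0, 0]
Initial: VV[1]=[0, 0, 0]
Initial: VV[2]=[0, 0, 0]
Event 1: SEND 1->2: VV[1][1]++ -> VV[1]=[0, 1, 0], msg_vec=[0, 1, 0]; VV[2]=max(VV[2],msg_vec) then VV[2][2]++ -> VV[2]=[0, 1, 1]
Event 2: LOCAL 1: VV[1][1]++ -> VV[1]=[0, 2, 0]
Event 3: SEND 2->0: VV[2][2]++ -> VV[2]=[0, 1, 2], msg_vec=[0, 1, 2]; VV[0]=max(VV[0],msg_vec) then VV[0][0]++ -> VV[0]=[1, 1, 2]
Event 4: LOCAL 0: VV[0][0]++ -> VV[0]=[2, 1, 2]
Event 5: LOCAL 1: VV[1][1]++ -> VV[1]=[0, 3, 0]
Event 6: SEND 2->1: VV[2][2]++ -> VV[2]=[0, 1, 3], msg_vec=[0, 1, 3]; VV[1]=max(VV[1],msg_vec) then VV[1][1]++ -> VV[1]=[0, 4, 3]
Event 7: LOCAL 0: VV[0][0]++ -> VV[0]=[3, 1, 2]
Final vectors: VV[0]=[3, 1, 2]; VV[1]=[0, 4, 3]; VV[2]=[0, 1, 3]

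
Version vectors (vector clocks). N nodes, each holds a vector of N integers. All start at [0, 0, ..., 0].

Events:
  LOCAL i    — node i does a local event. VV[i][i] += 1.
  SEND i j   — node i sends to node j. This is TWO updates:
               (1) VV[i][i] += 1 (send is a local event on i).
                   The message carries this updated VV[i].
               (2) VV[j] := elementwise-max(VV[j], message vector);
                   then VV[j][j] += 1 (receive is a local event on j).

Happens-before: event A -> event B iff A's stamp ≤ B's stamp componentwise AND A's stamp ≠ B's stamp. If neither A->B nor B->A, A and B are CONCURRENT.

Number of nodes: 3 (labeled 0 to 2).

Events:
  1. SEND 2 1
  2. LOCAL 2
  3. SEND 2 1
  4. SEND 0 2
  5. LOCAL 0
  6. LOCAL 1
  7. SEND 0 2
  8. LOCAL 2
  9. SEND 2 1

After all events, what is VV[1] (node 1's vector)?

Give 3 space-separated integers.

Answer: 3 4 7

Derivation:
Initial: VV[0]=[0, 0, 0]
Initial: VV[1]=[0, 0, 0]
Initial: VV[2]=[0, 0, 0]
Event 1: SEND 2->1: VV[2][2]++ -> VV[2]=[0, 0, 1], msg_vec=[0, 0, 1]; VV[1]=max(VV[1],msg_vec) then VV[1][1]++ -> VV[1]=[0, 1, 1]
Event 2: LOCAL 2: VV[2][2]++ -> VV[2]=[0, 0, 2]
Event 3: SEND 2->1: VV[2][2]++ -> VV[2]=[0, 0, 3], msg_vec=[0, 0, 3]; VV[1]=max(VV[1],msg_vec) then VV[1][1]++ -> VV[1]=[0, 2, 3]
Event 4: SEND 0->2: VV[0][0]++ -> VV[0]=[1, 0, 0], msg_vec=[1, 0, 0]; VV[2]=max(VV[2],msg_vec) then VV[2][2]++ -> VV[2]=[1, 0, 4]
Event 5: LOCAL 0: VV[0][0]++ -> VV[0]=[2, 0, 0]
Event 6: LOCAL 1: VV[1][1]++ -> VV[1]=[0, 3, 3]
Event 7: SEND 0->2: VV[0][0]++ -> VV[0]=[3, 0, 0], msg_vec=[3, 0, 0]; VV[2]=max(VV[2],msg_vec) then VV[2][2]++ -> VV[2]=[3, 0, 5]
Event 8: LOCAL 2: VV[2][2]++ -> VV[2]=[3, 0, 6]
Event 9: SEND 2->1: VV[2][2]++ -> VV[2]=[3, 0, 7], msg_vec=[3, 0, 7]; VV[1]=max(VV[1],msg_vec) then VV[1][1]++ -> VV[1]=[3, 4, 7]
Final vectors: VV[0]=[3, 0, 0]; VV[1]=[3, 4, 7]; VV[2]=[3, 0, 7]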